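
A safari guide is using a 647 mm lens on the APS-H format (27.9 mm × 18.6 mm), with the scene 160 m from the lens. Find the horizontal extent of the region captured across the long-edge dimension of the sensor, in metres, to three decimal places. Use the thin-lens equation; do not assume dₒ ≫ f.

6.872 m

dₒ: 160 m = 160000 mm.
Similar triangles through the lens centre give W/dₒ = w/dᵢ; with 1/f = 1/dₒ + 1/dᵢ this gives W = w·(dₒ − f)/f.
W = 27.9 mm × (160000 − 647) / 647 = 27.9 × 246.2952 ≈ 6871.636 mm = 6.87164 m.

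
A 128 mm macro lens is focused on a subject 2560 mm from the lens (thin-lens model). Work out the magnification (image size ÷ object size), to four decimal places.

Thin lens: 1/f = 1/dₒ + 1/dᵢ → 1/dᵢ = 1/128 − 1/2560 = 0.0074219 mm⁻¹, so dᵢ ≈ 134.7368 mm.
Magnification m = dᵢ/dₒ = 134.7368/2560 ≈ 0.05263.

0.0526×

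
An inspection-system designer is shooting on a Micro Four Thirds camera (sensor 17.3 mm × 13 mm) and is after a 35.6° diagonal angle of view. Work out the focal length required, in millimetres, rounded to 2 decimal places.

Sensor diagonal = √(17.3² + 13²) = √468.2900 ≈ 21.6400 mm.
From α = 2·arctan(d/2f) we get f = d / (2·tan(α/2)).
With d = 21.6400 mm and α/2 = 17.8°, tan(α/2) ≈ 0.32106, so f ≈ 21.6400 / 0.64213 ≈ 33.7004 mm.

33.70 mm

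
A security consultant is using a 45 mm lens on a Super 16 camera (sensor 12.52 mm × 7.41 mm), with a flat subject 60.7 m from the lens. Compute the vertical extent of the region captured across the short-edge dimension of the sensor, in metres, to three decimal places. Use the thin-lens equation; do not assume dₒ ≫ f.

dₒ: 60.7 m = 60700 mm.
Similar triangles through the lens centre give W/dₒ = h/dᵢ; with 1/f = 1/dₒ + 1/dᵢ this gives W = h·(dₒ − f)/f.
W = 7.41 mm × (60700 − 45) / 45 = 7.41 × 1347.8889 ≈ 9987.857 mm = 9.98786 m.

9.988 m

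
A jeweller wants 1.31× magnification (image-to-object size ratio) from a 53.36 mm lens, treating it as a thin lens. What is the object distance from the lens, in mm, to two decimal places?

With m = dᵢ/dₒ and 1/f = 1/dₒ + 1/dᵢ, substituting dᵢ = m·dₒ gives 1/f = (1 + 1/m)/dₒ, hence dₒ = f·(1 + 1/m).
dₒ = 53.36 × (1 + 1/1.31) = 53.36 × 1.76336 ≈ 94.093 mm.

94.09 mm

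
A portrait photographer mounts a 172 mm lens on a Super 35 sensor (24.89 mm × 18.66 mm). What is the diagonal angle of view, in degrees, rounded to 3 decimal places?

Sensor diagonal = √(24.89² + 18.66²) = √967.7077 ≈ 31.1080 mm.
Angle of view α = 2·arctan(d/2f) with d = 31.1080 mm and f = 172 mm.
d/2f = 0.09043; arctan(0.09043) ≈ 5.1672°, so α ≈ 10.3344°.

10.334°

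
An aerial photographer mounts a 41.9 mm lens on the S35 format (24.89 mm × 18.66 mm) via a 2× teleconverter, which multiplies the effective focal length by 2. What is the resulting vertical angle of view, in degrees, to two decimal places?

Effective focal length f = 41.9 × 2 = 83.8 mm.
α = 2·arctan(18.66 / (2 × 83.8)) = 2·arctan(0.11134) ≈ 12.7059°.

12.71°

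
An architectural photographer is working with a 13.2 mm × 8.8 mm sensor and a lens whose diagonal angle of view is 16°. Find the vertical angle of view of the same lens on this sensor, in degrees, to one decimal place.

Sensor diagonal = √(13.2² + 8.8²) = √251.6800 ≈ 15.8644 mm.
From the diagonal AOV: f = 15.8644 / (2·tan(8°)) = 15.8644 / 0.28108 ≈ 56.4406 mm.
Vertical AOV = 2·arctan(8.8 / (2 × 56.4406)) = 2·arctan(0.07796) ≈ 8.9153°.

8.9°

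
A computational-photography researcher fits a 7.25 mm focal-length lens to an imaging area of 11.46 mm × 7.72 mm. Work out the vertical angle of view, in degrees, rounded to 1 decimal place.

56.1°

Angle of view α = 2·arctan(h/2f) with h = 7.72 mm and f = 7.25 mm.
h/2f = 0.53241; arctan(0.53241) ≈ 28.0315°, so α ≈ 56.0629°.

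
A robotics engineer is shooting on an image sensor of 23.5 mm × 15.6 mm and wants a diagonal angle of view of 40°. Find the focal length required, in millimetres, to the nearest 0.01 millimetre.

38.75 mm

Sensor diagonal = √(23.5² + 15.6²) = √795.6100 ≈ 28.2066 mm.
From α = 2·arctan(d/2f) we get f = d / (2·tan(α/2)).
With d = 28.2066 mm and α/2 = 20°, tan(α/2) ≈ 0.36397, so f ≈ 28.2066 / 0.72794 ≈ 38.7484 mm.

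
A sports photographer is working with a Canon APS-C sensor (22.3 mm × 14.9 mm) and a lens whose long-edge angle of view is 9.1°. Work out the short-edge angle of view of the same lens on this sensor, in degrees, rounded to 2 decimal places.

From the long-edge AOV: f = 22.3 / (2·tan(4.55°)) = 22.3 / 0.15916 ≈ 140.1109 mm.
Short-edge AOV = 2·arctan(14.9 / (2 × 140.1109)) = 2·arctan(0.05317) ≈ 6.0874°.

6.09°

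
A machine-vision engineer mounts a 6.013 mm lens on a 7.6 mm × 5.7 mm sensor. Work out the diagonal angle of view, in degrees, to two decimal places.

Sensor diagonal = √(7.6² + 5.7²) = √90.2500 ≈ 9.5000 mm.
Angle of view α = 2·arctan(d/2f) with d = 9.5000 mm and f = 6.013 mm.
d/2f = 0.78996; arctan(0.78996) ≈ 38.3072°, so α ≈ 76.6143°.

76.61°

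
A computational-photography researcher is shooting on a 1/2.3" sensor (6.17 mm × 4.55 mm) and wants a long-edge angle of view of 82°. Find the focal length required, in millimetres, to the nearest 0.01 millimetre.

From α = 2·arctan(w/2f) we get f = w / (2·tan(α/2)).
With w = 6.17 mm and α/2 = 41°, tan(α/2) ≈ 0.86929, so f ≈ 6.17 / 1.73857 ≈ 3.5489 mm.

3.55 mm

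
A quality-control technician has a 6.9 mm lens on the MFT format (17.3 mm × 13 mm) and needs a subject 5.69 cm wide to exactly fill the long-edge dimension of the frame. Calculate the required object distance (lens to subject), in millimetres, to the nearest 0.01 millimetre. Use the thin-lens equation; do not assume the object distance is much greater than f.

29.59 mm

W: 5.69 cm = 56.9 mm.
Magnification m = w/W = dᵢ/dₒ; combined with 1/f = 1/dₒ + 1/dᵢ this gives dₒ = f·(1 + W/w).
dₒ = 6.9 mm × (1 + 56.9/17.3) = 6.9 × 4.2890 ≈ 29.594 mm.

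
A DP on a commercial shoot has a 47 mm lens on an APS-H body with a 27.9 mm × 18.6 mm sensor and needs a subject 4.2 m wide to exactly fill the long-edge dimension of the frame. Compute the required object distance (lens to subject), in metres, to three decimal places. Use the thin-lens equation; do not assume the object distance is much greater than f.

W: 4.2 m = 4200 mm.
Magnification m = w/W = dᵢ/dₒ; combined with 1/f = 1/dₒ + 1/dᵢ this gives dₒ = f·(1 + W/w).
dₒ = 47 mm × (1 + 4200/27.9) = 47 × 151.5376 ≈ 7122.269 mm = 7.12227 m.

7.122 m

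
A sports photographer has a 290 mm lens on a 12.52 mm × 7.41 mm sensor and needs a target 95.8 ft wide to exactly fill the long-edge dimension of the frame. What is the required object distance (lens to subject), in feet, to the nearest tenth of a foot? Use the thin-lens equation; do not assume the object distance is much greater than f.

W: 95.8 ft × 304.8 mm/ft = 29199.84 mm.
Magnification m = w/W = dᵢ/dₒ; combined with 1/f = 1/dₒ + 1/dᵢ this gives dₒ = f·(1 + W/w).
dₒ = 290 mm × (1 + 29199.8/12.52) = 290 × 2333.2555 ≈ 676644.100 mm = 676644.100/304.8 ft = 2219.96 ft.

2220.0 ft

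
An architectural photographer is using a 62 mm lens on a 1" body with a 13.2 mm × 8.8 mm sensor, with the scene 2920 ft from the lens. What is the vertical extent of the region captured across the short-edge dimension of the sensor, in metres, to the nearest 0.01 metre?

126.32 m

dₒ: 2920 ft × 304.8 mm/ft = 890015.97 mm.
Similar triangles through the lens centre give W/dₒ = h/dᵢ; with 1/f = 1/dₒ + 1/dᵢ this gives W = h·(dₒ − f)/f.
W = 8.8 mm × (890016 − 62) / 62 = 8.8 × 14354.0963 ≈ 126316.048 mm = 126.316 m.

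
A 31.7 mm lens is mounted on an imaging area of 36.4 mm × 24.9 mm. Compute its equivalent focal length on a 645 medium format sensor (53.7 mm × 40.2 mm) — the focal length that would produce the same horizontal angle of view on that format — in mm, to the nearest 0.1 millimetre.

Equal angle of view means equal width/f ratio, so f₂ = f₁ · (width₂/width₁) = 31.7 × 53.7/36.4.
f₂ = 31.7 × 1.47527 ≈ 46.766 mm.

46.8 mm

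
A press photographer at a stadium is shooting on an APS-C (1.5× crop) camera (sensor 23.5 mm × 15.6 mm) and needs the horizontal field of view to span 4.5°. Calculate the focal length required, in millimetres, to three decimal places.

299.057 mm

From α = 2·arctan(w/2f) we get f = w / (2·tan(α/2)).
With w = 23.5 mm and α/2 = 2.25°, tan(α/2) ≈ 0.03929, so f ≈ 23.5 / 0.07858 ≈ 299.0575 mm.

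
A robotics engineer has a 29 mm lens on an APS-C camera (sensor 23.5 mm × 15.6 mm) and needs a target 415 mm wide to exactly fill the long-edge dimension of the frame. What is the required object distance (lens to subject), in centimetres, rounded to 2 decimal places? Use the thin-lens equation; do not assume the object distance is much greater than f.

54.11 cm

Magnification m = w/W = dᵢ/dₒ; combined with 1/f = 1/dₒ + 1/dᵢ this gives dₒ = f·(1 + W/w).
dₒ = 29 mm × (1 + 415/23.5) = 29 × 18.6596 ≈ 541.128 mm = 54.1128 cm.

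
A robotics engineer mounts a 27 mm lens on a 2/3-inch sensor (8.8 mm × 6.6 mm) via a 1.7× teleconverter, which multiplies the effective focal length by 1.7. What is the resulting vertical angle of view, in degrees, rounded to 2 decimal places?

Effective focal length f = 27 × 1.7 = 45.9 mm.
α = 2·arctan(6.6 / (2 × 45.9)) = 2·arctan(0.07190) ≈ 8.2245°.

8.22°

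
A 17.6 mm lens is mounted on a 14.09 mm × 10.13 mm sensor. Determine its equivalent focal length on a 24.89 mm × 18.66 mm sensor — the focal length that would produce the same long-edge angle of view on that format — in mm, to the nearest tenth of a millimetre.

31.1 mm

Equal angle of view means equal width/f ratio, so f₂ = f₁ · (width₂/width₁) = 17.6 × 24.89/14.09.
f₂ = 17.6 × 1.76650 ≈ 31.090 mm.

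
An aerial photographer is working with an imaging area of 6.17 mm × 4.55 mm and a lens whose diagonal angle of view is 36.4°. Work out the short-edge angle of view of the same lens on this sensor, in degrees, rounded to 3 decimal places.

Sensor diagonal = √(6.17² + 4.55²) = √58.7714 ≈ 7.6663 mm.
From the diagonal AOV: f = 7.6663 / (2·tan(18.2°)) = 7.6663 / 0.65757 ≈ 11.6585 mm.
Short-edge AOV = 2·arctan(4.55 / (2 × 11.6585)) = 2·arctan(0.19514) ≈ 22.0835°.

22.083°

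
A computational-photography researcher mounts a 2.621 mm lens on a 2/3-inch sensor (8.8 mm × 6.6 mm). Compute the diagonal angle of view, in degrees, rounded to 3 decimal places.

Sensor diagonal = √(8.8² + 6.6²) = √121.0000 ≈ 11.0000 mm.
Angle of view α = 2·arctan(d/2f) with d = 11.0000 mm and f = 2.621 mm.
d/2f = 2.09844; arctan(2.09844) ≈ 64.5201°, so α ≈ 129.0402°.

129.040°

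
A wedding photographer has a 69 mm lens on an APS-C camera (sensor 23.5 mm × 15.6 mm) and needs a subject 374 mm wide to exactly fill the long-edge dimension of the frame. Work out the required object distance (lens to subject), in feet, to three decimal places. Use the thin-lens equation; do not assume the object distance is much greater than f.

3.829 ft

Magnification m = w/W = dᵢ/dₒ; combined with 1/f = 1/dₒ + 1/dᵢ this gives dₒ = f·(1 + W/w).
dₒ = 69 mm × (1 + 374/23.5) = 69 × 16.9149 ≈ 1167.128 mm = 1167.128/304.8 ft = 3.82916 ft.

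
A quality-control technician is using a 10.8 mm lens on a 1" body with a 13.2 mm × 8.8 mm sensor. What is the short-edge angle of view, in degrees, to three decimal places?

44.333°

Angle of view α = 2·arctan(h/2f) with h = 8.8 mm and f = 10.8 mm.
h/2f = 0.40741; arctan(0.40741) ≈ 22.1663°, so α ≈ 44.3327°.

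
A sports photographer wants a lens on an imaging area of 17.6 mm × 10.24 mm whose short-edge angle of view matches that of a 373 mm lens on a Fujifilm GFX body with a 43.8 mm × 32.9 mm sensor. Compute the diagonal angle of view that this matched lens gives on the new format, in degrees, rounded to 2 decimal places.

10.02°

Equal short-edge AOV ⇒ f₂ = f₁ · 10.24/32.9 = 373 × 0.31125 ≈ 116.0948 mm.
Sensor diagonal = √(17.6² + 10.24²) = √414.6176 ≈ 20.3622 mm.
Diagonal AOV on the new format = 2·arctan(20.3622 / (2 × 116.0948)) = 2·arctan(0.08770) ≈ 10.0236°.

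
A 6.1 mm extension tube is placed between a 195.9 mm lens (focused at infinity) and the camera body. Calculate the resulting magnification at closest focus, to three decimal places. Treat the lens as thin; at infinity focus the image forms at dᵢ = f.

The tube moves the image plane from f to f + e, so dᵢ = 195.9 + 6.1 = 202 mm. Focus is achieved when 1/f = 1/dₒ + 1/dᵢ, giving dₒ = 1/(1/f − 1/(f+e)).
Magnification m = dᵢ/dₒ = (f+e)·(1/f − 1/(f+e)) = e/f = 6.1/195.9 ≈ 0.0311.

0.031×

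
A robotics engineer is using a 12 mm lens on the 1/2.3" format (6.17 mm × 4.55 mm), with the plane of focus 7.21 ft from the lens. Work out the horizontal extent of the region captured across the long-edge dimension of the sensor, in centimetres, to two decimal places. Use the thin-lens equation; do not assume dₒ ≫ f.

112.38 cm

dₒ: 7.21 ft × 304.8 mm/ft = 2197.61 mm.
Similar triangles through the lens centre give W/dₒ = w/dᵢ; with 1/f = 1/dₒ + 1/dᵢ this gives W = w·(dₒ − f)/f.
W = 6.17 mm × (2197.61 − 12) / 12 = 6.17 × 182.1340 ≈ 1123.767 mm = 112.377 cm.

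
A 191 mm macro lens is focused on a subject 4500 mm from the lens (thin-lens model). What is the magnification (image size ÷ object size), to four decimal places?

Thin lens: 1/f = 1/dₒ + 1/dᵢ → 1/dᵢ = 1/191 − 1/4500 = 0.0050134 mm⁻¹, so dᵢ ≈ 199.4662 mm.
Magnification m = dᵢ/dₒ = 199.4662/4500 ≈ 0.04433.

0.0443×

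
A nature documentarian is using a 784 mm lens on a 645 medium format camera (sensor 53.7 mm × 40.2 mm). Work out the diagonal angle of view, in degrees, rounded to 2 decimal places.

Sensor diagonal = √(53.7² + 40.2²) = √4499.7300 ≈ 67.0800 mm.
Angle of view α = 2·arctan(d/2f) with d = 67.0800 mm and f = 784 mm.
d/2f = 0.04278; arctan(0.04278) ≈ 2.4497°, so α ≈ 4.8993°.

4.90°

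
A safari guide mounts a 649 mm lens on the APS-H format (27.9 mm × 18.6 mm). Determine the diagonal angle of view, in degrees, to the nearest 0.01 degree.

Sensor diagonal = √(27.9² + 18.6²) = √1124.3700 ≈ 33.5316 mm.
Angle of view α = 2·arctan(d/2f) with d = 33.5316 mm and f = 649 mm.
d/2f = 0.02583; arctan(0.02583) ≈ 1.4798°, so α ≈ 2.9596°.

2.96°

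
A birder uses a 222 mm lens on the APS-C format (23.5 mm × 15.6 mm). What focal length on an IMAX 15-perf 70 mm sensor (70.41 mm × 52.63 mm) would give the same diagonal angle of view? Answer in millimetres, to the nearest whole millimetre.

Sensor diagonal = √(23.5² + 15.6²) = √795.6100 ≈ 28.2066 mm.
Sensor diagonal = √(70.41² + 52.63²) = √7727.4850 ≈ 87.9061 mm.
Equal angle of view means equal diagonal/f ratio, so f₂ = f₁ · (diagonal₂/diagonal₁) = 222 × 87.9061/28.2066.
f₂ = 222 × 3.11651 ≈ 691.866 mm.

692 mm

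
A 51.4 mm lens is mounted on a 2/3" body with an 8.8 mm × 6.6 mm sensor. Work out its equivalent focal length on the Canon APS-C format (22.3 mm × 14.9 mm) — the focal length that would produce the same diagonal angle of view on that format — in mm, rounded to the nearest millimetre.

Sensor diagonal = √(8.8² + 6.6²) = √121.0000 ≈ 11.0000 mm.
Sensor diagonal = √(22.3² + 14.9²) = √719.3000 ≈ 26.8198 mm.
Equal angle of view means equal diagonal/f ratio, so f₂ = f₁ · (diagonal₂/diagonal₁) = 51.4 × 26.8198/11.0000.
f₂ = 51.4 × 2.43816 ≈ 125.321 mm.

125 mm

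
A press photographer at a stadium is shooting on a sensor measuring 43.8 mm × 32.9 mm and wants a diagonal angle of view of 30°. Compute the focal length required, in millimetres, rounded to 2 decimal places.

Sensor diagonal = √(43.8² + 32.9²) = √3000.8500 ≈ 54.7800 mm.
From α = 2·arctan(d/2f) we get f = d / (2·tan(α/2)).
With d = 54.7800 mm and α/2 = 15°, tan(α/2) ≈ 0.26795, so f ≈ 54.7800 / 0.53590 ≈ 102.2209 mm.

102.22 mm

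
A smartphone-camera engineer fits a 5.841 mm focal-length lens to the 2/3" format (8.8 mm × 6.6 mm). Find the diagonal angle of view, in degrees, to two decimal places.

Sensor diagonal = √(8.8² + 6.6²) = √121.0000 ≈ 11.0000 mm.
Angle of view α = 2·arctan(d/2f) with d = 11.0000 mm and f = 5.841 mm.
d/2f = 0.94162; arctan(0.94162) ≈ 43.2778°, so α ≈ 86.5555°.

86.56°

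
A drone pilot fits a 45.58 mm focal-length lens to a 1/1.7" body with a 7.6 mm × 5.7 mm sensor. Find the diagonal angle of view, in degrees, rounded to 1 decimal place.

Sensor diagonal = √(7.6² + 5.7²) = √90.2500 ≈ 9.5000 mm.
Angle of view α = 2·arctan(d/2f) with d = 9.5000 mm and f = 45.58 mm.
d/2f = 0.10421; arctan(0.10421) ≈ 5.9495°, so α ≈ 11.8989°.

11.9°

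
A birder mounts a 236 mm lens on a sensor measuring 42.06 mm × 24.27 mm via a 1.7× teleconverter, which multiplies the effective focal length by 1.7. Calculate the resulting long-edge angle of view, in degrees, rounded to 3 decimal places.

6.001°

Effective focal length f = 236 × 1.7 = 401.2 mm.
α = 2·arctan(42.06 / (2 × 401.2)) = 2·arctan(0.05242) ≈ 6.0011°.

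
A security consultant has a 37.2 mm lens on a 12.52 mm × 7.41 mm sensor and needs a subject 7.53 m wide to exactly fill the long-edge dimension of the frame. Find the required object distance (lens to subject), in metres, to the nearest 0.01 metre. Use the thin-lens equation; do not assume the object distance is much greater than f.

22.41 m

W: 7.53 m = 7530 mm.
Magnification m = w/W = dᵢ/dₒ; combined with 1/f = 1/dₒ + 1/dᵢ this gives dₒ = f·(1 + W/w).
dₒ = 37.2 mm × (1 + 7530/12.52) = 37.2 × 602.4377 ≈ 22410.682 mm = 22.4107 m.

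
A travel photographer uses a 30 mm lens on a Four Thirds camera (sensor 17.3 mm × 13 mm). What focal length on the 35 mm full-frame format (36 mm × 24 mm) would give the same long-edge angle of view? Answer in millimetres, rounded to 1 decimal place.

Equal angle of view means equal width/f ratio, so f₂ = f₁ · (width₂/width₁) = 30 × 36/17.3.
f₂ = 30 × 2.08092 ≈ 62.428 mm.

62.4 mm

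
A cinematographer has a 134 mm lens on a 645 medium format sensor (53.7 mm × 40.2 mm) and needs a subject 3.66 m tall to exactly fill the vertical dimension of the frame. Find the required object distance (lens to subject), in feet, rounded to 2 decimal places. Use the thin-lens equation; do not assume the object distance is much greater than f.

40.47 ft

W: 3.66 m = 3660 mm.
Magnification m = h/W = dᵢ/dₒ; combined with 1/f = 1/dₒ + 1/dᵢ this gives dₒ = f·(1 + W/h).
dₒ = 134 mm × (1 + 3660/40.2) = 134 × 92.0448 ≈ 12334.000 mm = 12334.000/304.8 ft = 40.4659 ft.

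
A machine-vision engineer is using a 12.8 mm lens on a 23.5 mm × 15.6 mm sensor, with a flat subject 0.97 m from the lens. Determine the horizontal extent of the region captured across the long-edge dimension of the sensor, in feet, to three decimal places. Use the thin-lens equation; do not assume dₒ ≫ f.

dₒ: 0.97 m = 970 mm.
Similar triangles through the lens centre give W/dₒ = w/dᵢ; with 1/f = 1/dₒ + 1/dᵢ this gives W = w·(dₒ − f)/f.
W = 23.5 mm × (970 − 12.8) / 12.8 = 23.5 × 74.7812 ≈ 1757.359 mm = 1757.359/304.8 ft = 5.76561 ft.

5.766 ft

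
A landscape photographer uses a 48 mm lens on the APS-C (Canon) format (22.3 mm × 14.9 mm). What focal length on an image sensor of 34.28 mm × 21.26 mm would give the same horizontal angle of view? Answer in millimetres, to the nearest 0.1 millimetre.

73.8 mm

Equal angle of view means equal width/f ratio, so f₂ = f₁ · (width₂/width₁) = 48 × 34.28/22.3.
f₂ = 48 × 1.53722 ≈ 73.787 mm.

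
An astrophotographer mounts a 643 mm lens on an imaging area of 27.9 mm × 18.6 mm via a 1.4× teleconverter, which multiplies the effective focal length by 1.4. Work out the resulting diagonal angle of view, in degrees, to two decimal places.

Effective focal length f = 643 × 1.4 = 900.2 mm.
Sensor diagonal = √(27.9² + 18.6²) = √1124.3700 ≈ 33.5316 mm.
α = 2·arctan(33.532 / (2 × 900.2)) = 2·arctan(0.01862) ≈ 2.1340°.

2.13°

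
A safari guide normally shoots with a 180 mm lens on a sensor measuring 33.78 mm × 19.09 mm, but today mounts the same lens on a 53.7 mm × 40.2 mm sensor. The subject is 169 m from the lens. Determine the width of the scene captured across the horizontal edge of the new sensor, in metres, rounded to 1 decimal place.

50.4 m

The focal length stays 180 mm; the relevant sensor dimension is now w = 53.7 mm. Object distance dₒ = 169 m = 169000 mm.
Thin-lens field width W = w·(dₒ − f)/f = 53.7 × (169000 − 180)/180 ≈ 50364.633 mm = 50.3646 m.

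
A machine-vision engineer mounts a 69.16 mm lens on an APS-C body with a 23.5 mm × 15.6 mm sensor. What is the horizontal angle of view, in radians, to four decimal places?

Angle of view α = 2·arctan(w/2f) with w = 23.5 mm and f = 69.16 mm.
w/2f = 0.16990; arctan(0.16990) ≈ 0.1683 rad, so α ≈ 0.3366 rad.

0.3366 rad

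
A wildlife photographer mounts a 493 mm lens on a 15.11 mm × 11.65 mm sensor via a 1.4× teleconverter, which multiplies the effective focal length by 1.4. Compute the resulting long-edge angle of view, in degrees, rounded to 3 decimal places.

Effective focal length f = 493 × 1.4 = 690.2 mm.
α = 2·arctan(15.11 / (2 × 690.2)) = 2·arctan(0.01095) ≈ 1.2543°.

1.254°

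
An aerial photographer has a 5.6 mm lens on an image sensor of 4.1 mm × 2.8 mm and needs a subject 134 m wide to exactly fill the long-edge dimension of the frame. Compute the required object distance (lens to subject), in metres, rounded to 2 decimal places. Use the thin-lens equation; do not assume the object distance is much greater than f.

W: 134 m = 134000 mm.
Magnification m = w/W = dᵢ/dₒ; combined with 1/f = 1/dₒ + 1/dᵢ this gives dₒ = f·(1 + W/w).
dₒ = 5.6 mm × (1 + 134000/4.1) = 5.6 × 32683.9268 ≈ 183029.990 mm = 183.03 m.

183.03 m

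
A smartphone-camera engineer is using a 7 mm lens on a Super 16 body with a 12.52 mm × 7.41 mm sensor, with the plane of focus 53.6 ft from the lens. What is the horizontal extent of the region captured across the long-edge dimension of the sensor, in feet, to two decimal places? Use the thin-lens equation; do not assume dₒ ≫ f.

95.83 ft

dₒ: 53.6 ft × 304.8 mm/ft = 16337.28 mm.
Similar triangles through the lens centre give W/dₒ = w/dᵢ; with 1/f = 1/dₒ + 1/dᵢ this gives W = w·(dₒ − f)/f.
W = 12.52 mm × (16337.3 − 7) / 7 = 12.52 × 2332.8971 ≈ 29207.871 mm = 29207.871/304.8 ft = 95.8264 ft.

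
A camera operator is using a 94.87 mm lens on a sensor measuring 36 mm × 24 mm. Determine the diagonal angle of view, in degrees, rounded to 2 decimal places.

25.69°

Sensor diagonal = √(36² + 24²) = √1872.0000 ≈ 43.2666 mm.
Angle of view α = 2·arctan(d/2f) with d = 43.2666 mm and f = 94.87 mm.
d/2f = 0.22803; arctan(0.22803) ≈ 12.8456°, so α ≈ 25.6912°.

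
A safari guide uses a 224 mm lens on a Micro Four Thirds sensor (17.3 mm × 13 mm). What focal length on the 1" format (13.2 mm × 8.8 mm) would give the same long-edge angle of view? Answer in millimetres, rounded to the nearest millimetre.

Equal angle of view means equal width/f ratio, so f₂ = f₁ · (width₂/width₁) = 224 × 13.2/17.3.
f₂ = 224 × 0.76301 ≈ 170.913 mm.

171 mm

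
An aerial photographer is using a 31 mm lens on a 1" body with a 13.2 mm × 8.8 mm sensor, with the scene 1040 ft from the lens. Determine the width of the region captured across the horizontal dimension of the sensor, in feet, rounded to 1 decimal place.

442.8 ft

dₒ: 1040 ft × 304.8 mm/ft = 316991.99 mm.
Similar triangles through the lens centre give W/dₒ = w/dᵢ; with 1/f = 1/dₒ + 1/dᵢ this gives W = w·(dₒ − f)/f.
W = 13.2 mm × (316992 − 31) / 31 = 13.2 × 10224.5481 ≈ 134964.034 mm = 134964.034/304.8 ft = 442.795 ft.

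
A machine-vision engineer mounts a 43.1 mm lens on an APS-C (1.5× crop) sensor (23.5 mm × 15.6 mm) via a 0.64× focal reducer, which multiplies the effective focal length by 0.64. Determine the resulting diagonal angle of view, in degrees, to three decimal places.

54.160°

Effective focal length f = 43.1 × 0.64 = 27.584 mm.
Sensor diagonal = √(23.5² + 15.6²) = √795.6100 ≈ 28.2066 mm.
α = 2·arctan(28.207 / (2 × 27.584)) = 2·arctan(0.51128) ≈ 54.1599°.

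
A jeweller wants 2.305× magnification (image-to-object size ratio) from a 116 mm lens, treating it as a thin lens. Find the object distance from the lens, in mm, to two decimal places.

166.33 mm

With m = dᵢ/dₒ and 1/f = 1/dₒ + 1/dᵢ, substituting dᵢ = m·dₒ gives 1/f = (1 + 1/m)/dₒ, hence dₒ = f·(1 + 1/m).
dₒ = 116 × (1 + 1/2.305) = 116 × 1.43384 ≈ 166.325 mm.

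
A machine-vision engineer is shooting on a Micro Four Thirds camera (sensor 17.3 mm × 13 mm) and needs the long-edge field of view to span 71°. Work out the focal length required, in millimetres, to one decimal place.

12.1 mm

From α = 2·arctan(w/2f) we get f = w / (2·tan(α/2)).
With w = 17.3 mm and α/2 = 35.5°, tan(α/2) ≈ 0.71329, so f ≈ 17.3 / 1.42659 ≈ 12.1269 mm.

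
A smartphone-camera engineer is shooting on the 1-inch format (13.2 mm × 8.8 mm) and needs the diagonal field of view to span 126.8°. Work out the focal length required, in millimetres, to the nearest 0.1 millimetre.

Sensor diagonal = √(13.2² + 8.8²) = √251.6800 ≈ 15.8644 mm.
From α = 2·arctan(d/2f) we get f = d / (2·tan(α/2)).
With d = 15.8644 mm and α/2 = 63.4°, tan(α/2) ≈ 1.99695, so f ≈ 15.8644 / 3.99391 ≈ 3.9722 mm.

4.0 mm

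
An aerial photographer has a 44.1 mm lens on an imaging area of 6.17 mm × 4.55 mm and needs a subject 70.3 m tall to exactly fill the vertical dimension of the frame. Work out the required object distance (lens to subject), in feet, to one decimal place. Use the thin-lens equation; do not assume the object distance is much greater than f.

2235.6 ft

W: 70.3 m = 70300 mm.
Magnification m = h/W = dᵢ/dₒ; combined with 1/f = 1/dₒ + 1/dᵢ this gives dₒ = f·(1 + W/h).
dₒ = 44.1 mm × (1 + 70300/4.55) = 44.1 × 15451.5495 ≈ 681413.331 mm = 681413.331/304.8 ft = 2235.61 ft.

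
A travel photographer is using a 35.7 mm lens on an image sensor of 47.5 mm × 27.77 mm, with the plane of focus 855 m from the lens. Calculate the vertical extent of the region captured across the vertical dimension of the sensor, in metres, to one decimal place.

665.1 m

dₒ: 855 m = 855000 mm.
Similar triangles through the lens centre give W/dₒ = h/dᵢ; with 1/f = 1/dₒ + 1/dᵢ this gives W = h·(dₒ − f)/f.
W = 27.77 mm × (855000 − 35.7) / 35.7 = 27.77 × 23948.5798 ≈ 665052.062 mm = 665.052 m.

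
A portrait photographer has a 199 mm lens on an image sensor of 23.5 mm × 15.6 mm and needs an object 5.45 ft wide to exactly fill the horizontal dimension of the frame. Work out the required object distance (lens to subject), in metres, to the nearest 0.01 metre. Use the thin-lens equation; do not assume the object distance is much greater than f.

14.27 m

W: 5.45 ft × 304.8 mm/ft = 1661.16 mm.
Magnification m = w/W = dᵢ/dₒ; combined with 1/f = 1/dₒ + 1/dᵢ this gives dₒ = f·(1 + W/w).
dₒ = 199 mm × (1 + 1661.16/23.5) = 199 × 71.6877 ≈ 14265.844 mm = 14.2658 m.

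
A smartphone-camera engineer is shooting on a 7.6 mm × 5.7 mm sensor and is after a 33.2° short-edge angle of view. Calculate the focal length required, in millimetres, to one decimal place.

9.6 mm

From α = 2·arctan(h/2f) we get f = h / (2·tan(α/2)).
With h = 5.7 mm and α/2 = 16.6°, tan(α/2) ≈ 0.29811, so f ≈ 5.7 / 0.59623 ≈ 9.5601 mm.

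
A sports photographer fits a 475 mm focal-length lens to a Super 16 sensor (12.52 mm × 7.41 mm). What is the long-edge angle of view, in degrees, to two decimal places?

Angle of view α = 2·arctan(w/2f) with w = 12.52 mm and f = 475 mm.
w/2f = 0.01318; arctan(0.01318) ≈ 0.7551°, so α ≈ 1.5101°.

1.51°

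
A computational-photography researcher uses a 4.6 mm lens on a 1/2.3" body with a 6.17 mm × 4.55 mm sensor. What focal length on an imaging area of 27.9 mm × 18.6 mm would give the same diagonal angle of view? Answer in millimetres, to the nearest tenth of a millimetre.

20.1 mm

Sensor diagonal = √(6.17² + 4.55²) = √58.7714 ≈ 7.6663 mm.
Sensor diagonal = √(27.9² + 18.6²) = √1124.3700 ≈ 33.5316 mm.
Equal angle of view means equal diagonal/f ratio, so f₂ = f₁ · (diagonal₂/diagonal₁) = 4.6 × 33.5316/7.6663.
f₂ = 4.6 × 4.37393 ≈ 20.120 mm.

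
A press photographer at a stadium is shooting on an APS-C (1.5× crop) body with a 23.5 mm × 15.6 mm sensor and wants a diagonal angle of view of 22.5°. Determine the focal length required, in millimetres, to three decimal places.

70.902 mm

Sensor diagonal = √(23.5² + 15.6²) = √795.6100 ≈ 28.2066 mm.
From α = 2·arctan(d/2f) we get f = d / (2·tan(α/2)).
With d = 28.2066 mm and α/2 = 11.25°, tan(α/2) ≈ 0.19891, so f ≈ 28.2066 / 0.39782 ≈ 70.9020 mm.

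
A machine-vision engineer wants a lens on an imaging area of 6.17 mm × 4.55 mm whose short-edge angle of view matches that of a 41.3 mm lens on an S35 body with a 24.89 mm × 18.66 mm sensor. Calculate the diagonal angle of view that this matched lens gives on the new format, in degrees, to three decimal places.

Equal short-edge AOV ⇒ f₂ = f₁ · 4.55/18.66 = 41.3 × 0.24384 ≈ 10.0705 mm.
Sensor diagonal = √(6.17² + 4.55²) = √58.7714 ≈ 7.6663 mm.
Diagonal AOV on the new format = 2·arctan(7.6663 / (2 × 10.0705)) = 2·arctan(0.38063) ≈ 41.6767°.

41.677°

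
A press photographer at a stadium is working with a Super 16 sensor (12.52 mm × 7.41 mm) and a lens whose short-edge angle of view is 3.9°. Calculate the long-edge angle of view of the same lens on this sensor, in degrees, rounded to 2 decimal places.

6.58°

From the short-edge AOV: f = 7.41 / (2·tan(1.95°)) = 7.41 / 0.06809 ≈ 108.8199 mm.
Long-edge AOV = 2·arctan(12.52 / (2 × 108.8199)) = 2·arctan(0.05753) ≈ 6.5848°.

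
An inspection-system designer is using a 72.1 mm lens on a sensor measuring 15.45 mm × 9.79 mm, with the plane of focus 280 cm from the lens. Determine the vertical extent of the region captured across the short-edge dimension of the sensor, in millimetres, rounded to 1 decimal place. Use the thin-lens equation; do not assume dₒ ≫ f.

370.4 mm

dₒ: 280 cm = 2800 mm.
Similar triangles through the lens centre give W/dₒ = h/dᵢ; with 1/f = 1/dₒ + 1/dᵢ this gives W = h·(dₒ − f)/f.
W = 9.79 mm × (2800 − 72.1) / 72.1 = 9.79 × 37.8350 ≈ 370.404 mm.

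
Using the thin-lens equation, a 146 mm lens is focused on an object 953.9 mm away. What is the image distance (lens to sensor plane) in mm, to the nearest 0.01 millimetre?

1/dᵢ = 1/f − 1/dₒ = 1/146 − 1/953.9 = 0.0058010 mm⁻¹.
dᵢ = 1/0.0058010 ≈ 172.3845 mm.

172.38 mm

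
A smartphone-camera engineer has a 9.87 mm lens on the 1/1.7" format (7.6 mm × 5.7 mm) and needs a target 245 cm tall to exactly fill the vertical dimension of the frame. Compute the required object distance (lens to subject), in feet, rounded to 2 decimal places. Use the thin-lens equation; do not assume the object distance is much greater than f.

13.95 ft

W: 245 cm = 2450 mm.
Magnification m = h/W = dᵢ/dₒ; combined with 1/f = 1/dₒ + 1/dᵢ this gives dₒ = f·(1 + W/h).
dₒ = 9.87 mm × (1 + 2450/5.7) = 9.87 × 430.8246 ≈ 4252.238 mm = 4252.238/304.8 ft = 13.9509 ft.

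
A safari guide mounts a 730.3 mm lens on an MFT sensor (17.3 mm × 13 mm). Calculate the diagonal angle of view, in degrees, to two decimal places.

Sensor diagonal = √(17.3² + 13²) = √468.2900 ≈ 21.6400 mm.
Angle of view α = 2·arctan(d/2f) with d = 21.6400 mm and f = 730.3 mm.
d/2f = 0.01482; arctan(0.01482) ≈ 0.8488°, so α ≈ 1.6976°.

1.70°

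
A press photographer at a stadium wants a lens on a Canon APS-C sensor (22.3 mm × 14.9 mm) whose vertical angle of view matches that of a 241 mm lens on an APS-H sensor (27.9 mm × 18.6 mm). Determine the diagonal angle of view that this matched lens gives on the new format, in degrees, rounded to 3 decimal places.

7.947°

Equal vertical AOV ⇒ f₂ = f₁ · 14.9/18.6 = 241 × 0.80108 ≈ 193.0591 mm.
Sensor diagonal = √(22.3² + 14.9²) = √719.3000 ≈ 26.8198 mm.
Diagonal AOV on the new format = 2·arctan(26.8198 / (2 × 193.0591)) = 2·arctan(0.06946) ≈ 7.9468°.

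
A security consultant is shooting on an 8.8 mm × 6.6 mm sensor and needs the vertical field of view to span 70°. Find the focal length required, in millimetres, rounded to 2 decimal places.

From α = 2·arctan(h/2f) we get f = h / (2·tan(α/2)).
With h = 6.6 mm and α/2 = 35°, tan(α/2) ≈ 0.70021, so f ≈ 6.6 / 1.40042 ≈ 4.7129 mm.

4.71 mm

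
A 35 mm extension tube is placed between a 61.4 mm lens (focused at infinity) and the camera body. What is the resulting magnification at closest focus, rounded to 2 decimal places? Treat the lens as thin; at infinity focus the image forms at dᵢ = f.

The tube moves the image plane from f to f + e, so dᵢ = 61.4 + 35 = 96.4 mm. Focus is achieved when 1/f = 1/dₒ + 1/dᵢ, giving dₒ = 1/(1/f − 1/(f+e)).
Magnification m = dᵢ/dₒ = (f+e)·(1/f − 1/(f+e)) = e/f = 35/61.4 ≈ 0.5700.

0.57×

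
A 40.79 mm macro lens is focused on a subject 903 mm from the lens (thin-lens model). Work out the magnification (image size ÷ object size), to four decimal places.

Thin lens: 1/f = 1/dₒ + 1/dᵢ → 1/dᵢ = 1/40.79 − 1/903 = 0.0234084 mm⁻¹, so dᵢ ≈ 42.7197 mm.
Magnification m = dᵢ/dₒ = 42.7197/903 ≈ 0.04731.

0.0473×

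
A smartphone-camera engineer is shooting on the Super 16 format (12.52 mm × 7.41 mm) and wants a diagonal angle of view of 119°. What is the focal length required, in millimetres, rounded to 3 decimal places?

4.285 mm

Sensor diagonal = √(12.52² + 7.41²) = √211.6585 ≈ 14.5485 mm.
From α = 2·arctan(d/2f) we get f = d / (2·tan(α/2)).
With d = 14.5485 mm and α/2 = 59.5°, tan(α/2) ≈ 1.69766, so f ≈ 14.5485 / 3.39533 ≈ 4.2849 mm.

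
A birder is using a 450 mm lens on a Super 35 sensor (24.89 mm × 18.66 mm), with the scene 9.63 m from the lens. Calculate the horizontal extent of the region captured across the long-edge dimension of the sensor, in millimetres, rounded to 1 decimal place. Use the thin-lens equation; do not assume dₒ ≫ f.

507.8 mm

dₒ: 9.63 m = 9630 mm.
Similar triangles through the lens centre give W/dₒ = w/dᵢ; with 1/f = 1/dₒ + 1/dᵢ this gives W = w·(dₒ − f)/f.
W = 24.89 mm × (9630 − 450) / 450 = 24.89 × 20.4000 ≈ 507.756 mm.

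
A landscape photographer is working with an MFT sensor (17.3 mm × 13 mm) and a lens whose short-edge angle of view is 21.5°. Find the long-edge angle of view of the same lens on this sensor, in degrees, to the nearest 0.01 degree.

From the short-edge AOV: f = 13 / (2·tan(10.75°)) = 13 / 0.37971 ≈ 34.2365 mm.
Long-edge AOV = 2·arctan(17.3 / (2 × 34.2365)) = 2·arctan(0.25265) ≈ 28.3586°.

28.36°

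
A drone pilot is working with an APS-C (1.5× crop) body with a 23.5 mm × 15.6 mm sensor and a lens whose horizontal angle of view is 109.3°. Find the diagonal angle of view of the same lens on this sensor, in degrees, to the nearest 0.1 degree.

118.8°

From the horizontal AOV: f = 23.5 / (2·tan(54.65°)) = 23.5 / 2.81948 ≈ 8.3349 mm.
Sensor diagonal = √(23.5² + 15.6²) = √795.6100 ≈ 28.2066 mm.
Diagonal AOV = 2·arctan(28.2066 / (2 × 8.3349)) = 2·arctan(1.69208) ≈ 118.8349°.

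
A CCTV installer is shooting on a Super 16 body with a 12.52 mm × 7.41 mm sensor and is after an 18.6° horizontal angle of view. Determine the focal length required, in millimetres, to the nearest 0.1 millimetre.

From α = 2·arctan(w/2f) we get f = w / (2·tan(α/2)).
With w = 12.52 mm and α/2 = 9.3°, tan(α/2) ≈ 0.16376, so f ≈ 12.52 / 0.32751 ≈ 38.2275 mm.

38.2 mm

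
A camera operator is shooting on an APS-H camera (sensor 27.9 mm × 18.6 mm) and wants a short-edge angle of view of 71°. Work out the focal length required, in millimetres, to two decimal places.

From α = 2·arctan(h/2f) we get f = h / (2·tan(α/2)).
With h = 18.6 mm and α/2 = 35.5°, tan(α/2) ≈ 0.71329, so f ≈ 18.6 / 1.42659 ≈ 13.0381 mm.

13.04 mm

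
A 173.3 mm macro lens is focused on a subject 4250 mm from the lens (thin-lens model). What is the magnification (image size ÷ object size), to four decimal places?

Thin lens: 1/f = 1/dₒ + 1/dᵢ → 1/dᵢ = 1/173.3 − 1/4250 = 0.0055350 mm⁻¹, so dᵢ ≈ 180.6670 mm.
Magnification m = dᵢ/dₒ = 180.6670/4250 ≈ 0.04251.

0.0425×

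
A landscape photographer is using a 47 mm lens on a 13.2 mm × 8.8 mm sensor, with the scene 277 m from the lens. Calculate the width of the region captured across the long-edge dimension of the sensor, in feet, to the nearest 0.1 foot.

dₒ: 277 m = 277000 mm.
Similar triangles through the lens centre give W/dₒ = w/dᵢ; with 1/f = 1/dₒ + 1/dᵢ this gives W = w·(dₒ − f)/f.
W = 13.2 mm × (277000 − 47) / 47 = 13.2 × 5892.6170 ≈ 77782.545 mm = 77782.545/304.8 ft = 255.192 ft.

255.2 ft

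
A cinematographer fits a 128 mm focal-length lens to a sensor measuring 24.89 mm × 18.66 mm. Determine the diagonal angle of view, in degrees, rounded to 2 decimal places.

Sensor diagonal = √(24.89² + 18.66²) = √967.7077 ≈ 31.1080 mm.
Angle of view α = 2·arctan(d/2f) with d = 31.1080 mm and f = 128 mm.
d/2f = 0.12152; arctan(0.12152) ≈ 6.9284°, so α ≈ 13.8567°.

13.86°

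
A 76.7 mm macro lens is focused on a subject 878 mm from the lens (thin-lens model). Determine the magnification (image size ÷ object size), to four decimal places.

0.0957×

Thin lens: 1/f = 1/dₒ + 1/dᵢ → 1/dᵢ = 1/76.7 − 1/878 = 0.0118989 mm⁻¹, so dᵢ ≈ 84.0417 mm.
Magnification m = dᵢ/dₒ = 84.0417/878 ≈ 0.09572.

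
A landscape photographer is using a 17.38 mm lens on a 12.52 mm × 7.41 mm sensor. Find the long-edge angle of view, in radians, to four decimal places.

0.6914 rad

Angle of view α = 2·arctan(w/2f) with w = 12.52 mm and f = 17.38 mm.
w/2f = 0.36018; arctan(0.36018) ≈ 0.3457 rad, so α ≈ 0.6914 rad.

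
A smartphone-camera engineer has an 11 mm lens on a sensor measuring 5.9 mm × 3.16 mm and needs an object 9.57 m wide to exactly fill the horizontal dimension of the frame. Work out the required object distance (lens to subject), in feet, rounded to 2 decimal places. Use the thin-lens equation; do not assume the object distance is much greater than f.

W: 9.57 m = 9570 mm.
Magnification m = w/W = dᵢ/dₒ; combined with 1/f = 1/dₒ + 1/dᵢ this gives dₒ = f·(1 + W/w).
dₒ = 11 mm × (1 + 9570/5.9) = 11 × 1623.0339 ≈ 17853.373 mm = 17853.373/304.8 ft = 58.5741 ft.

58.57 ft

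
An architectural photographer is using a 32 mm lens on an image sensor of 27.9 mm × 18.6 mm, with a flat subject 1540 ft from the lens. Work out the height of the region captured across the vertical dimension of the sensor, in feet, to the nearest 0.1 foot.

895.1 ft

dₒ: 1540 ft × 304.8 mm/ft = 469391.98 mm.
Similar triangles through the lens centre give W/dₒ = h/dᵢ; with 1/f = 1/dₒ + 1/dᵢ this gives W = h·(dₒ − f)/f.
W = 18.6 mm × (469392 − 32) / 32 = 18.6 × 14667.4995 ≈ 272815.491 mm = 272815.491/304.8 ft = 895.064 ft.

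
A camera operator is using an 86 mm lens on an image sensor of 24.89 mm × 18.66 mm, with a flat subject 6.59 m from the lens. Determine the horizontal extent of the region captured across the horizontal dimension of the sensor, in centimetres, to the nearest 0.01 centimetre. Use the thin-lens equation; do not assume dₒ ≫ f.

dₒ: 6.59 m = 6590 mm.
Similar triangles through the lens centre give W/dₒ = w/dᵢ; with 1/f = 1/dₒ + 1/dᵢ this gives W = w·(dₒ − f)/f.
W = 24.89 mm × (6590 − 86) / 86 = 24.89 × 75.6279 ≈ 1882.379 mm = 188.238 cm.

188.24 cm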